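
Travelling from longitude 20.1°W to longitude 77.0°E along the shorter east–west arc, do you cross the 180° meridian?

No

Signed shortest Δλ = ((77.0 − -20.1 + 180) mod 360) − 180 = 97.1°.
Going east by 97.1° from -20.1° reaches +77.0° without touching 180°.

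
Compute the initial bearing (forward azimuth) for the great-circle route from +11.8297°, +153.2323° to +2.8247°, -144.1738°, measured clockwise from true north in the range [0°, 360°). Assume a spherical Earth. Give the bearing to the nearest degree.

Δλ = -144.1738 − 153.2323 = -297.4061°; wrapped into (−180°, 180°]: 62.5939°.
θ = atan2( sin Δλ · cos φ₂ , cos φ₁ · sin φ₂ − sin φ₁ · cos φ₂ · cos Δλ )
  = atan2(0.88669, -0.04601) = 92.971° → normalised to [0°, 360°): 92.971°.

93°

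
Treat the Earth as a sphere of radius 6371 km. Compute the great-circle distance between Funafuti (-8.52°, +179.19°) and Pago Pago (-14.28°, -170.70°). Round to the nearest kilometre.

Δλ = -170.70 − 179.19 = -349.89°; wrapped into (−180°, 180°]: 10.11°.
Δφ = -14.28 − -8.52 = -5.76°.
a = sin²(Δφ/2) + cos φ₁ · cos φ₂ · sin²(Δλ/2) = 0.009965.
c = 2·atan2(√a, √(1−a)) = 0.19999 rad → d = 6371·c ≈ 1274.11 km.

1274 km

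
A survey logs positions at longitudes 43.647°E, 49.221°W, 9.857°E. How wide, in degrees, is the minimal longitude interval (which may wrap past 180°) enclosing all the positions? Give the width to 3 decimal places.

92.868°

Sort the longitudes: -49.221°, +9.857°, +43.647°.
Eastward gaps between consecutive values (wrapping around): 59.078°, 33.790°, 267.132°.
Largest gap = 267.132° ⇒ minimal covering band is its complement: 360° − 267.132° = 92.868°.
Band runs from -49.221° eastward to +43.647°.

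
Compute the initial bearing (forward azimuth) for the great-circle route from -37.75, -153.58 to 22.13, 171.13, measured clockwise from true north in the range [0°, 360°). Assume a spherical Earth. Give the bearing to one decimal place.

324.9°

Δλ = 171.13 − -153.58 = 324.71°; wrapped into (−180°, 180°]: -35.29°.
θ = atan2( sin Δλ · cos φ₂ , cos φ₁ · sin φ₂ − sin φ₁ · cos φ₂ · cos Δλ )
  = atan2(-0.53516, 0.76076) = -35.124° → normalised to [0°, 360°): 324.876°.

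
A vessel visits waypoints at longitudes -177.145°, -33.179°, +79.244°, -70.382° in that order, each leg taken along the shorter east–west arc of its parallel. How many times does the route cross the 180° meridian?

0

Leg 1: -177.145° → -33.179°, shortest Δλ = 143.966° (east) — does not cross 180°.
Leg 2: -33.179° → +79.244°, shortest Δλ = 112.423° (east) — does not cross 180°.
Leg 3: +79.244° → -70.382°, shortest Δλ = -149.626° (west) — does not cross 180°.
Total crossings: 0.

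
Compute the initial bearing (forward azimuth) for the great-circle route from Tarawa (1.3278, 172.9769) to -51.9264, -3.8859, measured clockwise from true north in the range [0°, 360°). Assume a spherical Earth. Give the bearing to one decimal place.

Δλ = -3.8859 − 172.9769 = -176.8628°.
θ = atan2( sin Δλ · cos φ₂ , cos φ₁ · sin φ₂ − sin φ₁ · cos φ₂ · cos Δλ )
  = atan2(-0.03375, -0.77274) = -177.499° → normalised to [0°, 360°): 182.501°.

182.5°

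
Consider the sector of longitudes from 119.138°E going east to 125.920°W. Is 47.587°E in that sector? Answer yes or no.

Band width going east from +119.138° to -125.920°: ((-125.920 − 119.138) mod 360) = 114.942°.
Offset of +47.587° east of the west edge: ((47.587 − 119.138) mod 360) = 288.449°.
288.449° > 114.942° ⇒ outside.

No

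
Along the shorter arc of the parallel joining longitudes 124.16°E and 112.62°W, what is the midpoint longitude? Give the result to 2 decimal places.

174.23°W

Signed shortest Δλ from +124.16° to -112.62° is +123.22°.
Midpoint longitude = +124.16° + (+123.22°)/2 = +124.16° + 61.61° = +185.77°.
Normalise into (−180°, 180°]: -174.23°.
(The naïve average (+124.16 + -112.62)/2 = 5.77° is on the wrong side of the globe.)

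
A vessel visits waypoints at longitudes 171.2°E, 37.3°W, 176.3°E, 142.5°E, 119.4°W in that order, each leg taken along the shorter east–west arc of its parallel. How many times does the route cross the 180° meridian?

Leg 1: +171.2° → -37.3°, shortest Δλ = 151.5° (east) — crosses 180°.
Leg 2: -37.3° → +176.3°, shortest Δλ = -146.4° (west) — crosses 180°.
Leg 3: +176.3° → +142.5°, shortest Δλ = -33.8° (west) — does not cross 180°.
Leg 4: +142.5° → -119.4°, shortest Δλ = 98.1° (east) — crosses 180°.
Total crossings: 3.

3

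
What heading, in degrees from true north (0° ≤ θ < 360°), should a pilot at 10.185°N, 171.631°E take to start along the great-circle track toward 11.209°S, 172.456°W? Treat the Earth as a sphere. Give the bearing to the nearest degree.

Δλ = -172.456 − 171.631 = -344.087°; wrapped into (−180°, 180°]: 15.913°.
θ = atan2( sin Δλ · cos φ₂ , cos φ₁ · sin φ₂ − sin φ₁ · cos φ₂ · cos Δλ )
  = atan2(0.26895, -0.35813) = 143.094° → normalised to [0°, 360°): 143.094°.

143°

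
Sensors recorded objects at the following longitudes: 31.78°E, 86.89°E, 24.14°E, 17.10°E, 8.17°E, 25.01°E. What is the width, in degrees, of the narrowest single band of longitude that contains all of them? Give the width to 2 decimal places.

Sort the longitudes: +8.17°, +17.10°, +24.14°, +25.01°, +31.78°, +86.89°.
Eastward gaps between consecutive values (wrapping around): 8.93°, 7.04°, 0.87°, 6.77°, 55.11°, 281.28°.
Largest gap = 281.28° ⇒ minimal covering band is its complement: 360° − 281.28° = 78.72°.
Band runs from +8.17° eastward to +86.89°.

78.72°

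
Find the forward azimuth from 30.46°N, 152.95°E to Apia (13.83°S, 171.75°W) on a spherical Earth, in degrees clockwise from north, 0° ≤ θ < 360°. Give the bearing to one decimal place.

137.3°

Δλ = -171.75 − 152.95 = -324.70°; wrapped into (−180°, 180°]: 35.30°.
θ = atan2( sin Δλ · cos φ₂ , cos φ₁ · sin φ₂ − sin φ₁ · cos φ₂ · cos Δλ )
  = atan2(0.56111, -0.60779) = 137.287° → normalised to [0°, 360°): 137.287°.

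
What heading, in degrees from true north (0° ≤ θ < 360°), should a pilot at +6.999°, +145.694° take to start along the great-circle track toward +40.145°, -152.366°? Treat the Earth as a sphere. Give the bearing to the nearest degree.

Δλ = -152.366 − 145.694 = -298.060°; wrapped into (−180°, 180°]: 61.940°.
θ = atan2( sin Δλ · cos φ₂ , cos φ₁ · sin φ₂ − sin φ₁ · cos φ₂ · cos Δλ )
  = atan2(0.67456, 0.59610) = 48.533° → normalised to [0°, 360°): 48.533°.

49°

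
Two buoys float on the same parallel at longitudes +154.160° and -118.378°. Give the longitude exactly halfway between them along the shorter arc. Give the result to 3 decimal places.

Signed shortest Δλ from +154.160° to -118.378° is +87.462°.
Midpoint longitude = +154.160° + (+87.462°)/2 = +154.160° + 43.731° = +197.891°.
Normalise into (−180°, 180°]: -162.109°.
(The naïve average (+154.160 + -118.378)/2 = 17.891° is on the wrong side of the globe.)

-162.109°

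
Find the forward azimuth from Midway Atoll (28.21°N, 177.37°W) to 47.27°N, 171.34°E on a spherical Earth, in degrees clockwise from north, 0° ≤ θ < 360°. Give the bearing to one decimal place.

Δλ = 171.34 − -177.37 = 348.71°; wrapped into (−180°, 180°]: -11.29°.
θ = atan2( sin Δλ · cos φ₂ , cos φ₁ · sin φ₂ − sin φ₁ · cos φ₂ · cos Δλ )
  = atan2(-0.13284, 0.33277) = -21.762° → normalised to [0°, 360°): 338.238°.

338.2°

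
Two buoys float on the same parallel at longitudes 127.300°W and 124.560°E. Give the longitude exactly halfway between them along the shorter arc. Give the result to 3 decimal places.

178.630°E

Signed shortest Δλ from -127.300° to +124.560° is -108.140°.
Midpoint longitude = -127.300° + (-108.140°)/2 = -127.300° − 54.070° = -181.370°.
Normalise into (−180°, 180°]: +178.630°.
(The naïve average (-127.300 + +124.560)/2 = -1.37° is on the wrong side of the globe.)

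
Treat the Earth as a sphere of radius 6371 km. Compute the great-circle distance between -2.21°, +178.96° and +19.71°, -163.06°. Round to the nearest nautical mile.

1690 nmi

Δλ = -163.06 − 178.96 = -342.02°; wrapped into (−180°, 180°]: 17.98°.
Δφ = 19.71 − -2.21 = 21.92°.
a = sin²(Δφ/2) + cos φ₁ · cos φ₂ · sin²(Δλ/2) = 0.059117.
c = 2·atan2(√a, √(1−a)) = 0.49120 rad → d = 6371·c ≈ 3129.46 km ≈ 1689.77 nmi.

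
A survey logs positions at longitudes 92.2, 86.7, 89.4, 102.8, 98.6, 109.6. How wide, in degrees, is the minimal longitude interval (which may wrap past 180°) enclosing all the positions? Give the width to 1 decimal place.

22.9°

Sort the longitudes: +86.7°, +89.4°, +92.2°, +98.6°, +102.8°, +109.6°.
Eastward gaps between consecutive values (wrapping around): 2.7°, 2.8°, 6.4°, 4.2°, 6.8°, 337.1°.
Largest gap = 337.1° ⇒ minimal covering band is its complement: 360° − 337.1° = 22.9°.
Band runs from +86.7° eastward to +109.6°.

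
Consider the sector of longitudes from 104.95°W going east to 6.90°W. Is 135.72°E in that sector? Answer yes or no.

No

Band width going east from -104.95° to -6.90°: ((-6.90 − -104.95) mod 360) = 98.05°.
Offset of +135.72° east of the west edge: ((135.72 − -104.95) mod 360) = 240.67°.
240.67° > 98.05° ⇒ outside.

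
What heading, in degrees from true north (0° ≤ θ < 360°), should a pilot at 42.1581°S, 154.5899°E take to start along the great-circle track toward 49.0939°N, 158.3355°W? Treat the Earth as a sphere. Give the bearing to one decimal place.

Δλ = -158.3355 − 154.5899 = -312.9254°; wrapped into (−180°, 180°]: 47.0746°.
θ = atan2( sin Δλ · cos φ₂ , cos φ₁ · sin φ₂ − sin φ₁ · cos φ₂ · cos Δλ )
  = atan2(0.47949, 0.85958) = 29.153° → normalised to [0°, 360°): 29.153°.

29.2°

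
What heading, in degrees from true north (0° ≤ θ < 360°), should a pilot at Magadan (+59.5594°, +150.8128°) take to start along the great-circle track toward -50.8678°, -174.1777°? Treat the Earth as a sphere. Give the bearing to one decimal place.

156.6°

Δλ = -174.1777 − 150.8128 = -324.9905°; wrapped into (−180°, 180°]: 35.0095°.
θ = atan2( sin Δλ · cos φ₂ , cos φ₁ · sin φ₂ − sin φ₁ · cos φ₂ · cos Δλ )
  = atan2(0.36208, -0.83866) = 156.649° → normalised to [0°, 360°): 156.649°.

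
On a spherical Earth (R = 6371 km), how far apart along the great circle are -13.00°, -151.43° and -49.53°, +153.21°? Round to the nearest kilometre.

Δλ = 153.21 − -151.43 = 304.64°; wrapped into (−180°, 180°]: -55.36°.
Δφ = -49.53 − -13.00 = -36.53°.
a = sin²(Δφ/2) + cos φ₁ · cos φ₂ · sin²(Δλ/2) = 0.234697.
c = 2·atan2(√a, √(1−a)) = 1.01148 rad → d = 6371·c ≈ 6444.14 km.

6444 km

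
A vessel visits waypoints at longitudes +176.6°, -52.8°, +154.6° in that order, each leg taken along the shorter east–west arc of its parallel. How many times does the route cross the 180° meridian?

2

Leg 1: +176.6° → -52.8°, shortest Δλ = 130.6° (east) — crosses 180°.
Leg 2: -52.8° → +154.6°, shortest Δλ = -152.6° (west) — crosses 180°.
Total crossings: 2.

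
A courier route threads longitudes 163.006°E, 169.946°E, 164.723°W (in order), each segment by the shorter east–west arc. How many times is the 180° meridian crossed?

Leg 1: +163.006° → +169.946°, shortest Δλ = 6.94° (east) — does not cross 180°.
Leg 2: +169.946° → -164.723°, shortest Δλ = 25.331° (east) — crosses 180°.
Total crossings: 1.

1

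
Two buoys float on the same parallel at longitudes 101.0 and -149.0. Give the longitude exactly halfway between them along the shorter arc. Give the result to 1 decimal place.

+156.0°

Signed shortest Δλ from +101.0° to -149.0° is +110.0°.
Midpoint longitude = +101.0° + (+110.0°)/2 = +101.0° + 55.0° = +156.0°.
(The naïve average (+101.0 + -149.0)/2 = -24.0° is on the wrong side of the globe.)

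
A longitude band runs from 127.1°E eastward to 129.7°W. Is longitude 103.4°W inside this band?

No

Band width going east from +127.1° to -129.7°: ((-129.7 − 127.1) mod 360) = 103.2°.
Offset of -103.4° east of the west edge: ((-103.4 − 127.1) mod 360) = 129.5°.
129.5° > 103.2° ⇒ outside.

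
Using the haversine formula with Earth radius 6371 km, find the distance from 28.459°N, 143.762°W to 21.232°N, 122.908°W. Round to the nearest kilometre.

Δλ = -122.908 − -143.762 = 20.854°.
Δφ = 21.232 − 28.459 = -7.227°.
a = sin²(Δφ/2) + cos φ₁ · cos φ₂ · sin²(Δλ/2) = 0.030814.
c = 2·atan2(√a, √(1−a)) = 0.35291 rad → d = 6371·c ≈ 2248.37 km.

2248 km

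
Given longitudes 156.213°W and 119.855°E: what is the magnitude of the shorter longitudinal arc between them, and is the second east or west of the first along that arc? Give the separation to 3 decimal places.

83.932° west

Raw difference: 119.855 − -156.213 = 276.068°.
Normalise into (−180°, 180°]: 276.068° − 360° = -83.932°.
Negative ⇒ the second point lies to the west; separation 83.932°.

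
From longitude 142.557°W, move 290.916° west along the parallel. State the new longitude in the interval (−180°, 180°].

Start at -142.557°; shift −290.916° → -433.473°.
-433.473° lies outside (−180°, 180°]; add 360° → -73.473°.

73.473°W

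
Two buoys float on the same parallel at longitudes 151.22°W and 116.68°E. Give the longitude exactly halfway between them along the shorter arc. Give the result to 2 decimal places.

162.73°E

Signed shortest Δλ from -151.22° to +116.68° is -92.10°.
Midpoint longitude = -151.22° + (-92.10°)/2 = -151.22° − 46.05° = -197.27°.
Normalise into (−180°, 180°]: +162.73°.
(The naïve average (-151.22 + +116.68)/2 = -17.27° is on the wrong side of the globe.)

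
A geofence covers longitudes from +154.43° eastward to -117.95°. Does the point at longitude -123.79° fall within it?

Yes

Band width going east from +154.43° to -117.95°: ((-117.95 − 154.43) mod 360) = 87.62°.
Offset of -123.79° east of the west edge: ((-123.79 − 154.43) mod 360) = 81.78°.
81.78° ≤ 87.62° ⇒ inside.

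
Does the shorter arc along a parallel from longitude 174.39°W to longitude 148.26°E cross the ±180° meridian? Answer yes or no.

Naïve |148.26 − -174.39| = 322.65° > 180°, so the shorter arc goes the other way round — across 180°.
Signed shortest Δλ = ((148.26 − -174.39 + 180) mod 360) − 180 = -37.35°.
Going west by 37.35° from -174.39° passes through 180° before reaching +148.26°.

Yes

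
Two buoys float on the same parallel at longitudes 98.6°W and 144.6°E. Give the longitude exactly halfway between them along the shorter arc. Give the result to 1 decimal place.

157.0°W

Signed shortest Δλ from -98.6° to +144.6° is -116.8°.
Midpoint longitude = -98.6° + (-116.8°)/2 = -98.6° − 58.4° = -157.0°.
(The naïve average (-98.6 + +144.6)/2 = 23.0° is on the wrong side of the globe.)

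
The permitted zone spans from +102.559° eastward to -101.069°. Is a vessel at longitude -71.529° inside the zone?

Band width going east from +102.559° to -101.069°: ((-101.069 − 102.559) mod 360) = 156.372°.
Offset of -71.529° east of the west edge: ((-71.529 − 102.559) mod 360) = 185.912°.
185.912° > 156.372° ⇒ outside.

No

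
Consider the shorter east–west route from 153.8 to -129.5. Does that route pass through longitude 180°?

Naïve |-129.5 − 153.8| = 283.3° > 180°, so the shorter arc goes the other way round — across 180°.
Signed shortest Δλ = ((-129.5 − 153.8 + 180) mod 360) − 180 = 76.7°.
Going east by 76.7° from +153.8° passes through 180° before reaching -129.5°.

Yes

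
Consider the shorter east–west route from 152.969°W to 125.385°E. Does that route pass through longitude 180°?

Naïve |125.385 − -152.969| = 278.354° > 180°, so the shorter arc goes the other way round — across 180°.
Signed shortest Δλ = ((125.385 − -152.969 + 180) mod 360) − 180 = -81.646°.
Going west by 81.646° from -152.969° passes through 180° before reaching +125.385°.

Yes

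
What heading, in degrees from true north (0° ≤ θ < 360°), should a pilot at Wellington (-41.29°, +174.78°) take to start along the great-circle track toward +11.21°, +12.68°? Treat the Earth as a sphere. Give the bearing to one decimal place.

Δλ = 12.68 − 174.78 = -162.10°.
θ = atan2( sin Δλ · cos φ₂ , cos φ₁ · sin φ₂ − sin φ₁ · cos φ₂ · cos Δλ )
  = atan2(-0.30149, -0.46988) = -147.314° → normalised to [0°, 360°): 212.686°.

212.7°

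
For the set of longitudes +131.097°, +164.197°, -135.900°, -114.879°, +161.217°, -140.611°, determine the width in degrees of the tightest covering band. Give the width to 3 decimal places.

Sort the longitudes: -140.611°, -135.900°, -114.879°, +131.097°, +161.217°, +164.197°.
Eastward gaps between consecutive values (wrapping around): 4.711°, 21.021°, 245.976°, 30.120°, 2.980°, 55.192°.
Largest gap = 245.976° ⇒ minimal covering band is its complement: 360° − 245.976° = 114.024°.
Band runs from +131.097° eastward to -114.879°, crossing the antimeridian.

114.024°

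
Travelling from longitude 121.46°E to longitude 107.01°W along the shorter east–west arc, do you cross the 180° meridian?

Naïve |-107.01 − 121.46| = 228.47° > 180°, so the shorter arc goes the other way round — across 180°.
Signed shortest Δλ = ((-107.01 − 121.46 + 180) mod 360) − 180 = 131.53°.
Going east by 131.53° from +121.46° passes through 180° before reaching -107.01°.

Yes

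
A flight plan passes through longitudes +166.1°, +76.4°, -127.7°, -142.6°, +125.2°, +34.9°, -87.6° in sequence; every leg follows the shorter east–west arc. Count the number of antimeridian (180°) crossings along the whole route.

2

Leg 1: +166.1° → +76.4°, shortest Δλ = -89.7° (west) — does not cross 180°.
Leg 2: +76.4° → -127.7°, shortest Δλ = 155.9° (east) — crosses 180°.
Leg 3: -127.7° → -142.6°, shortest Δλ = -14.9° (west) — does not cross 180°.
Leg 4: -142.6° → +125.2°, shortest Δλ = -92.2° (west) — crosses 180°.
Leg 5: +125.2° → +34.9°, shortest Δλ = -90.3° (west) — does not cross 180°.
Leg 6: +34.9° → -87.6°, shortest Δλ = -122.5° (west) — does not cross 180°.
Total crossings: 2.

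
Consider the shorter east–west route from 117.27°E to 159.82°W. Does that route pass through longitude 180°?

Yes

Naïve |-159.82 − 117.27| = 277.09° > 180°, so the shorter arc goes the other way round — across 180°.
Signed shortest Δλ = ((-159.82 − 117.27 + 180) mod 360) − 180 = 82.91°.
Going east by 82.91° from +117.27° passes through 180° before reaching -159.82°.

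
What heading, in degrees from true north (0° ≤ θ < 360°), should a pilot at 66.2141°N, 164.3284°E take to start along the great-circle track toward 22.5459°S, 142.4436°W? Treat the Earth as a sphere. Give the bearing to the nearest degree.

Δλ = -142.4436 − 164.3284 = -306.7720°; wrapped into (−180°, 180°]: 53.2280°.
θ = atan2( sin Δλ · cos φ₂ , cos φ₁ · sin φ₂ − sin φ₁ · cos φ₂ · cos Δλ )
  = atan2(0.73980, -0.66056) = 131.761° → normalised to [0°, 360°): 131.761°.

132°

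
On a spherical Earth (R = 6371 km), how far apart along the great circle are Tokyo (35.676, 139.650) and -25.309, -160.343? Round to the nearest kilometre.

9255 km

Δλ = -160.343 − 139.650 = -299.993°; wrapped into (−180°, 180°]: 60.007°.
Δφ = -25.309 − 35.676 = -60.985°.
a = sin²(Δφ/2) + cos φ₁ · cos φ₂ · sin²(Δλ/2) = 0.441109.
c = 2·atan2(√a, √(1−a)) = 1.45274 rad → d = 6371·c ≈ 9255.41 km.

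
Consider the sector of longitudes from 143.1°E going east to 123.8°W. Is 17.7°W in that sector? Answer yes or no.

No

Band width going east from +143.1° to -123.8°: ((-123.8 − 143.1) mod 360) = 93.1°.
Offset of -17.7° east of the west edge: ((-17.7 − 143.1) mod 360) = 199.2°.
199.2° > 93.1° ⇒ outside.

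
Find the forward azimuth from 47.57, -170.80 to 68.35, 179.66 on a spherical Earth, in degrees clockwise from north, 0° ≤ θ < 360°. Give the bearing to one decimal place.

Δλ = 179.66 − -170.80 = 350.46°; wrapped into (−180°, 180°]: -9.54°.
θ = atan2( sin Δλ · cos φ₂ , cos φ₁ · sin φ₂ − sin φ₁ · cos φ₂ · cos Δλ )
  = atan2(-0.06115, 0.35855) = -9.678° → normalised to [0°, 360°): 350.322°.

350.3°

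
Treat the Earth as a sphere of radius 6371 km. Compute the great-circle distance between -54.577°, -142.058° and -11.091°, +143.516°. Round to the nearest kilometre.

Δλ = 143.516 − -142.058 = 285.574°; wrapped into (−180°, 180°]: -74.426°.
Δφ = -11.091 − -54.577 = 43.486°.
a = sin²(Δφ/2) + cos φ₁ · cos φ₂ · sin²(Δλ/2) = 0.345266.
c = 2·atan2(√a, √(1−a)) = 1.25616 rad → d = 6371·c ≈ 8003.01 km.

8003 km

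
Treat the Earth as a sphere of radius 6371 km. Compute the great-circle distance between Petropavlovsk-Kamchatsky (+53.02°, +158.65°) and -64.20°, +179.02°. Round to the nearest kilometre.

13152 km

Δλ = 179.02 − 158.65 = 20.37°.
Δφ = -64.20 − 53.02 = -117.22°.
a = sin²(Δφ/2) + cos φ₁ · cos φ₂ · sin²(Δλ/2) = 0.736890.
c = 2·atan2(√a, √(1−a)) = 2.06438 rad → d = 6371·c ≈ 13152.13 km.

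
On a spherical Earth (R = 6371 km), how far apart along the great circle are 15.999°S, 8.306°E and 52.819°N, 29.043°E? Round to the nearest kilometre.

Δλ = 29.043 − 8.306 = 20.737°.
Δφ = 52.819 − -15.999 = 68.818°.
a = sin²(Δφ/2) + cos φ₁ · cos φ₂ · sin²(Δλ/2) = 0.338152.
c = 2·atan2(√a, √(1−a)) = 1.24116 rad → d = 6371·c ≈ 7907.45 km.

7907 km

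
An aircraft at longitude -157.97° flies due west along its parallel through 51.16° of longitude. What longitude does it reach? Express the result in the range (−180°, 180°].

+150.87°

Start at -157.97°; shift −51.16° → -209.13°.
-209.13° lies outside (−180°, 180°]; add 360° → +150.87°.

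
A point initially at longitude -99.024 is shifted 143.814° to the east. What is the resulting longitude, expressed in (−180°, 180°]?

+44.790°

Start at -99.024°; shift +143.814° → +44.790°.
+44.790° already lies in (−180°, 180°].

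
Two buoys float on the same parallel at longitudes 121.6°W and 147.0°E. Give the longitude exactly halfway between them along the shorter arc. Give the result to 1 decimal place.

167.3°W

Signed shortest Δλ from -121.6° to +147.0° is -91.4°.
Midpoint longitude = -121.6° + (-91.4°)/2 = -121.6° − 45.7° = -167.3°.
(The naïve average (-121.6 + +147.0)/2 = 12.7° is on the wrong side of the globe.)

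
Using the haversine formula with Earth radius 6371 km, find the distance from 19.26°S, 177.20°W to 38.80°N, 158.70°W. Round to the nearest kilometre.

Δλ = -158.70 − -177.20 = 18.50°.
Δφ = 38.80 − -19.26 = 58.06°.
a = sin²(Δφ/2) + cos φ₁ · cos φ₂ · sin²(Δλ/2) = 0.254494.
c = 2·atan2(√a, √(1−a)) = 1.05755 rad → d = 6371·c ≈ 6737.62 km.

6738 km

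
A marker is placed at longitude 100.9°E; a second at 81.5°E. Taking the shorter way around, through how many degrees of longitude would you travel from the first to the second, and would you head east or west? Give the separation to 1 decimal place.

Raw difference: 81.5 − 100.9 = -19.4°.
Normalise into (−180°, 180°]: -19.4° stays -19.4°.
Negative ⇒ the second point lies to the west; separation 19.4°.

19.4° west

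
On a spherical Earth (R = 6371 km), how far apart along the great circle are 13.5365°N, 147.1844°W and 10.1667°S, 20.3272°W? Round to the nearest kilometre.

14230 km

Δλ = -20.3272 − -147.1844 = 126.8572°.
Δφ = -10.1667 − 13.5365 = -23.7032°.
a = sin²(Δφ/2) + cos φ₁ · cos φ₂ · sin²(Δλ/2) = 0.807660.
c = 2·atan2(√a, √(1−a)) = 2.23359 rad → d = 6371·c ≈ 14230.18 km.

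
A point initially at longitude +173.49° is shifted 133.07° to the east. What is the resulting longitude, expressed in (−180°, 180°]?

Start at +173.49°; shift +133.07° → +306.56°.
+306.56° lies outside (−180°, 180°]; subtract 360° → -53.44°.

-53.44°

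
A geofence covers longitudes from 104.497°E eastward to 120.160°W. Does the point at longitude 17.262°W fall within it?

No

Band width going east from +104.497° to -120.160°: ((-120.160 − 104.497) mod 360) = 135.343°.
Offset of -17.262° east of the west edge: ((-17.262 − 104.497) mod 360) = 238.241°.
238.241° > 135.343° ⇒ outside.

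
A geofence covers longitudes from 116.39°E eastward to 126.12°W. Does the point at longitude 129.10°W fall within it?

Band width going east from +116.39° to -126.12°: ((-126.12 − 116.39) mod 360) = 117.49°.
Offset of -129.10° east of the west edge: ((-129.10 − 116.39) mod 360) = 114.51°.
114.51° ≤ 117.49° ⇒ inside.

Yes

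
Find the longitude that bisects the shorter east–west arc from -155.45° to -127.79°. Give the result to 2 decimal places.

Signed shortest Δλ from -155.45° to -127.79° is +27.66°.
Midpoint longitude = -155.45° + (+27.66°)/2 = -155.45° + 13.83° = -141.62°.

-141.62°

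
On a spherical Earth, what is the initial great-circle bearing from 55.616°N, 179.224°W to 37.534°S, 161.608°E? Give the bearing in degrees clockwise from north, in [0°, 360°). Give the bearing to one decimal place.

Δλ = 161.608 − -179.224 = 340.832°; wrapped into (−180°, 180°]: -19.168°.
θ = atan2( sin Δλ · cos φ₂ , cos φ₁ · sin φ₂ − sin φ₁ · cos φ₂ · cos Δλ )
  = atan2(-0.26037, -0.96221) = -164.859° → normalised to [0°, 360°): 195.141°.

195.1°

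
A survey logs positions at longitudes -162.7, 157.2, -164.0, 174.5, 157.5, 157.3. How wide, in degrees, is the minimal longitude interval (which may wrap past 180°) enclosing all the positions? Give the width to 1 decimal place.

40.1°

Sort the longitudes: -164.0°, -162.7°, +157.2°, +157.3°, +157.5°, +174.5°.
Eastward gaps between consecutive values (wrapping around): 1.3°, 319.9°, 0.1°, 0.2°, 17.0°, 21.5°.
Largest gap = 319.9° ⇒ minimal covering band is its complement: 360° − 319.9° = 40.1°.
Band runs from +157.2° eastward to -162.7°, crossing the antimeridian.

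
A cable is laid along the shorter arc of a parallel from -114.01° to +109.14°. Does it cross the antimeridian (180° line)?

Naïve |109.14 − -114.01| = 223.15° > 180°, so the shorter arc goes the other way round — across 180°.
Signed shortest Δλ = ((109.14 − -114.01 + 180) mod 360) − 180 = -136.85°.
Going west by 136.85° from -114.01° passes through 180° before reaching +109.14°.

Yes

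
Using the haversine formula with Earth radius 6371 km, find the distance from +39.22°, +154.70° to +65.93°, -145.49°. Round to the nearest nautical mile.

Δλ = -145.49 − 154.70 = -300.19°; wrapped into (−180°, 180°]: 59.81°.
Δφ = 65.93 − 39.22 = 26.71°.
a = sin²(Δφ/2) + cos φ₁ · cos φ₂ · sin²(Δλ/2) = 0.131893.
c = 2·atan2(√a, √(1−a)) = 0.74334 rad → d = 6371·c ≈ 4735.81 km ≈ 2557.13 nmi.

2557 nmi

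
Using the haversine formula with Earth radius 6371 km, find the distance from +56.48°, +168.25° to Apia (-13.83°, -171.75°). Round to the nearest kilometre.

Δλ = -171.75 − 168.25 = -340.00°; wrapped into (−180°, 180°]: 20.00°.
Δφ = -13.83 − 56.48 = -70.31°.
a = sin²(Δφ/2) + cos φ₁ · cos φ₂ · sin²(Δλ/2) = 0.347703.
c = 2·atan2(√a, √(1−a)) = 1.26129 rad → d = 6371·c ≈ 8035.65 km.

8036 km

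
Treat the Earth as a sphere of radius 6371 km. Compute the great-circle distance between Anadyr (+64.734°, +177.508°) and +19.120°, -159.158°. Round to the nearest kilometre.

5360 km

Δλ = -159.158 − 177.508 = -336.666°; wrapped into (−180°, 180°]: 23.334°.
Δφ = 19.120 − 64.734 = -45.614°.
a = sin²(Δφ/2) + cos φ₁ · cos φ₂ · sin²(Δλ/2) = 0.166747.
c = 2·atan2(√a, √(1−a)) = 0.84128 rad → d = 6371·c ≈ 5359.83 km.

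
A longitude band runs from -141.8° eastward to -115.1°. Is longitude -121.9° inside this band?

Yes

Band width going east from -141.8° to -115.1°: ((-115.1 − -141.8) mod 360) = 26.7°.
Offset of -121.9° east of the west edge: ((-121.9 − -141.8) mod 360) = 19.9°.
19.9° ≤ 26.7° ⇒ inside.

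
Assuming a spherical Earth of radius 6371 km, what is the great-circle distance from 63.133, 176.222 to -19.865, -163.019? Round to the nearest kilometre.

Δλ = -163.019 − 176.222 = -339.241°; wrapped into (−180°, 180°]: 20.759°.
Δφ = -19.865 − 63.133 = -82.998°.
a = sin²(Δφ/2) + cos φ₁ · cos φ₂ · sin²(Δλ/2) = 0.452845.
c = 2·atan2(√a, √(1−a)) = 1.47635 rad → d = 6371·c ≈ 9405.79 km.

9406 km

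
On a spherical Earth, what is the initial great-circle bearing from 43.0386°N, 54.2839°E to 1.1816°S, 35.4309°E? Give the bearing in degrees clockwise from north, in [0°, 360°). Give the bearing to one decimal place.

Δλ = 35.4309 − 54.2839 = -18.8530°.
θ = atan2( sin Δλ · cos φ₂ , cos φ₁ · sin φ₂ − sin φ₁ · cos φ₂ · cos Δλ )
  = atan2(-0.32307, -0.66081) = -153.946° → normalised to [0°, 360°): 206.054°.

206.1°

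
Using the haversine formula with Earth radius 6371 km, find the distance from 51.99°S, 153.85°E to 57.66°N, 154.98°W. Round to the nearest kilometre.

13047 km

Δλ = -154.98 − 153.85 = -308.83°; wrapped into (−180°, 180°]: 51.17°.
Δφ = 57.66 − -51.99 = 109.65°.
a = sin²(Δφ/2) + cos φ₁ · cos φ₂ · sin²(Δλ/2) = 0.729571.
c = 2·atan2(√a, √(1−a)) = 2.04783 rad → d = 6371·c ≈ 13046.70 km.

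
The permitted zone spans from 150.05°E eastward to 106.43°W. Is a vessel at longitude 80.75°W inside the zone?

No

Band width going east from +150.05° to -106.43°: ((-106.43 − 150.05) mod 360) = 103.52°.
Offset of -80.75° east of the west edge: ((-80.75 − 150.05) mod 360) = 129.20°.
129.20° > 103.52° ⇒ outside.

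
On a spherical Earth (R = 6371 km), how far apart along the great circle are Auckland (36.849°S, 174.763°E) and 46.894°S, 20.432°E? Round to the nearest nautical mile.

5593 nmi

Δλ = 20.432 − 174.763 = -154.331°.
Δφ = -46.894 − -36.849 = -10.045°.
a = sin²(Δφ/2) + cos φ₁ · cos φ₂ · sin²(Δλ/2) = 0.527511.
c = 2·atan2(√a, √(1−a)) = 1.62585 rad → d = 6371·c ≈ 10358.27 km ≈ 5593.02 nmi.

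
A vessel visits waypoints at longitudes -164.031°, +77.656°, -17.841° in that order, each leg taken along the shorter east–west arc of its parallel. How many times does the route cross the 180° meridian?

1

Leg 1: -164.031° → +77.656°, shortest Δλ = -118.313° (west) — crosses 180°.
Leg 2: +77.656° → -17.841°, shortest Δλ = -95.497° (west) — does not cross 180°.
Total crossings: 1.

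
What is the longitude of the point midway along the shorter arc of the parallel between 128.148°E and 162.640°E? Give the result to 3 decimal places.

145.394°E

Signed shortest Δλ from +128.148° to +162.640° is +34.492°.
Midpoint longitude = +128.148° + (+34.492°)/2 = +128.148° + 17.246° = +145.394°.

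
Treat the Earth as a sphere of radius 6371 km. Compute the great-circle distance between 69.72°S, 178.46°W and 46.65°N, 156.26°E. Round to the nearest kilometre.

13103 km

Δλ = 156.26 − -178.46 = 334.72°; wrapped into (−180°, 180°]: -25.28°.
Δφ = 46.65 − -69.72 = 116.37°.
a = sin²(Δφ/2) + cos φ₁ · cos φ₂ · sin²(Δλ/2) = 0.733476.
c = 2·atan2(√a, √(1−a)) = 2.05664 rad → d = 6371·c ≈ 13102.84 km.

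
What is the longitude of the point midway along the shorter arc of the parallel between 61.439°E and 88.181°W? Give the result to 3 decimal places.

Signed shortest Δλ from +61.439° to -88.181° is -149.620°.
Midpoint longitude = +61.439° + (-149.620°)/2 = +61.439° − 74.810° = -13.371°.

13.371°W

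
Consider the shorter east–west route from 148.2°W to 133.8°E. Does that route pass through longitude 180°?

Naïve |133.8 − -148.2| = 282.0° > 180°, so the shorter arc goes the other way round — across 180°.
Signed shortest Δλ = ((133.8 − -148.2 + 180) mod 360) − 180 = -78.0°.
Going west by 78.0° from -148.2° passes through 180° before reaching +133.8°.

Yes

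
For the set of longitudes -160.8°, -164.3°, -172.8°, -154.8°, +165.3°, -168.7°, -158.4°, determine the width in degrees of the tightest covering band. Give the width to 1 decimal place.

39.9°

Sort the longitudes: -172.8°, -168.7°, -164.3°, -160.8°, -158.4°, -154.8°, +165.3°.
Eastward gaps between consecutive values (wrapping around): 4.1°, 4.4°, 3.5°, 2.4°, 3.6°, 320.1°, 21.9°.
Largest gap = 320.1° ⇒ minimal covering band is its complement: 360° − 320.1° = 39.9°.
Band runs from +165.3° eastward to -154.8°, crossing the antimeridian.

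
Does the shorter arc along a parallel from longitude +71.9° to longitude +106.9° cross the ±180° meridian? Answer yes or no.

Signed shortest Δλ = ((106.9 − 71.9 + 180) mod 360) − 180 = 35.0°.
Going east by 35.0° from +71.9° reaches +106.9° without touching 180°.

No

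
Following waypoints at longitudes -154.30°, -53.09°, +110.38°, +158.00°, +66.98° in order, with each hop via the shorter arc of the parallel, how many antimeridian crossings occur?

0

Leg 1: -154.30° → -53.09°, shortest Δλ = 101.21° (east) — does not cross 180°.
Leg 2: -53.09° → +110.38°, shortest Δλ = 163.47° (east) — does not cross 180°.
Leg 3: +110.38° → +158.00°, shortest Δλ = 47.62° (east) — does not cross 180°.
Leg 4: +158.00° → +66.98°, shortest Δλ = -91.02° (west) — does not cross 180°.
Total crossings: 0.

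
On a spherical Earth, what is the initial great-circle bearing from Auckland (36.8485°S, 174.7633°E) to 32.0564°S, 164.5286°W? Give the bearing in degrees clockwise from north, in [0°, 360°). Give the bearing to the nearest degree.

Δλ = -164.5286 − 174.7633 = -339.2919°; wrapped into (−180°, 180°]: 20.7081°.
θ = atan2( sin Δλ · cos φ₂ , cos φ₁ · sin φ₂ − sin φ₁ · cos φ₂ · cos Δλ )
  = atan2(0.29969, 0.05070) = 80.397° → normalised to [0°, 360°): 80.397°.

80°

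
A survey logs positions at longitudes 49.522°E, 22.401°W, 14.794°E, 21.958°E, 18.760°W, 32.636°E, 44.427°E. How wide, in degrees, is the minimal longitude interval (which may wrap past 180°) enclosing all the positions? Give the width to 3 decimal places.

Sort the longitudes: -22.401°, -18.760°, +14.794°, +21.958°, +32.636°, +44.427°, +49.522°.
Eastward gaps between consecutive values (wrapping around): 3.641°, 33.554°, 7.164°, 10.678°, 11.791°, 5.095°, 288.077°.
Largest gap = 288.077° ⇒ minimal covering band is its complement: 360° − 288.077° = 71.923°.
Band runs from -22.401° eastward to +49.522°.

71.923°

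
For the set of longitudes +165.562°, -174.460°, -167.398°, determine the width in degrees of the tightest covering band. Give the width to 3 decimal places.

27.040°

Sort the longitudes: -174.460°, -167.398°, +165.562°.
Eastward gaps between consecutive values (wrapping around): 7.062°, 332.960°, 19.978°.
Largest gap = 332.960° ⇒ minimal covering band is its complement: 360° − 332.960° = 27.040°.
Band runs from +165.562° eastward to -167.398°, crossing the antimeridian.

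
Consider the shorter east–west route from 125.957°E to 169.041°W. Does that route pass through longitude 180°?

Yes

Naïve |-169.041 − 125.957| = 294.998° > 180°, so the shorter arc goes the other way round — across 180°.
Signed shortest Δλ = ((-169.041 − 125.957 + 180) mod 360) − 180 = 65.002°.
Going east by 65.002° from +125.957° passes through 180° before reaching -169.041°.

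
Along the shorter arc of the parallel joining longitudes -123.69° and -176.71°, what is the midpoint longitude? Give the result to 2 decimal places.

-150.20°

Signed shortest Δλ from -123.69° to -176.71° is -53.02°.
Midpoint longitude = -123.69° + (-53.02°)/2 = -123.69° − 26.51° = -150.20°.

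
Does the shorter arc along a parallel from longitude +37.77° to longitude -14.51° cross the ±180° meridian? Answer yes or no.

No

Signed shortest Δλ = ((-14.51 − 37.77 + 180) mod 360) − 180 = -52.28°.
Going west by 52.28° from +37.77° reaches -14.51° without touching 180°.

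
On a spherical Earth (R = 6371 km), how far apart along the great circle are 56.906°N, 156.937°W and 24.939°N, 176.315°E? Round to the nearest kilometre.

4149 km

Δλ = 176.315 − -156.937 = 333.252°; wrapped into (−180°, 180°]: -26.748°.
Δφ = 24.939 − 56.906 = -31.967°.
a = sin²(Δφ/2) + cos φ₁ · cos φ₂ · sin²(Δλ/2) = 0.102313.
c = 2·atan2(√a, √(1−a)) = 0.65117 rad → d = 6371·c ≈ 4148.61 km.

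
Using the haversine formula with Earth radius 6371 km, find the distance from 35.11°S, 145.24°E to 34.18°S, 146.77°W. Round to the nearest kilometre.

Δλ = -146.77 − 145.24 = -292.01°; wrapped into (−180°, 180°]: 67.99°.
Δφ = -34.18 − -35.11 = 0.93°.
a = sin²(Δφ/2) + cos φ₁ · cos φ₂ · sin²(Δλ/2) = 0.211630.
c = 2·atan2(√a, √(1−a)) = 0.95606 rad → d = 6371·c ≈ 6091.08 km.

6091 km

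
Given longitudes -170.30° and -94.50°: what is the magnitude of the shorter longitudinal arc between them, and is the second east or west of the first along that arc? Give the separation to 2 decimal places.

Raw difference: -94.50 − -170.30 = 75.8°.
Normalise into (−180°, 180°]: 75.8° stays 75.8°.
Positive ⇒ the second point lies to the east; separation 75.80°.

75.80° east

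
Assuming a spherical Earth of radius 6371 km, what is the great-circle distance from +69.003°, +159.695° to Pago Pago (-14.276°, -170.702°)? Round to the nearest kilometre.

9550 km

Δλ = -170.702 − 159.695 = -330.397°; wrapped into (−180°, 180°]: 29.603°.
Δφ = -14.276 − 69.003 = -83.279°.
a = sin²(Δφ/2) + cos φ₁ · cos φ₂ · sin²(Δλ/2) = 0.464146.
c = 2·atan2(√a, √(1−a)) = 1.49903 rad → d = 6371·c ≈ 9550.30 km.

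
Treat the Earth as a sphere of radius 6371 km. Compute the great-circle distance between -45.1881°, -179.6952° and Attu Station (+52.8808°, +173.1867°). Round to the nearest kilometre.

10926 km

Δλ = 173.1867 − -179.6952 = 352.8819°; wrapped into (−180°, 180°]: -7.1181°.
Δφ = 52.8808 − -45.1881 = 98.0689°.
a = sin²(Δφ/2) + cos φ₁ · cos φ₂ · sin²(Δλ/2) = 0.571821.
c = 2·atan2(√a, √(1−a)) = 1.71494 rad → d = 6371·c ≈ 10925.86 km.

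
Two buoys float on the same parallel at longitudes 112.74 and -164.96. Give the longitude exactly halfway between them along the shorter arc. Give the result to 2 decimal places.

Signed shortest Δλ from +112.74° to -164.96° is +82.30°.
Midpoint longitude = +112.74° + (+82.30°)/2 = +112.74° + 41.15° = +153.89°.
(The naïve average (+112.74 + -164.96)/2 = -26.11° is on the wrong side of the globe.)

+153.89°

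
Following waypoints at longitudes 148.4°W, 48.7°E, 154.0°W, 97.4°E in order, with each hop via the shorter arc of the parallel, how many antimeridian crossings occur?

Leg 1: -148.4° → +48.7°, shortest Δλ = -162.9° (west) — crosses 180°.
Leg 2: +48.7° → -154.0°, shortest Δλ = 157.3° (east) — crosses 180°.
Leg 3: -154.0° → +97.4°, shortest Δλ = -108.6° (west) — crosses 180°.
Total crossings: 3.

3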